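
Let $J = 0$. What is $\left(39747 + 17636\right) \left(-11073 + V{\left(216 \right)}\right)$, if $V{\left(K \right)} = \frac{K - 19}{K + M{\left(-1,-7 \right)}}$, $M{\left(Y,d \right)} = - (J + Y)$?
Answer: $- \frac{137870920652}{217} \approx -6.3535 \cdot 10^{8}$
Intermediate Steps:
$M{\left(Y,d \right)} = - Y$ ($M{\left(Y,d \right)} = - (0 + Y) = - Y$)
$V{\left(K \right)} = \frac{-19 + K}{1 + K}$ ($V{\left(K \right)} = \frac{K - 19}{K - -1} = \frac{-19 + K}{K + 1} = \frac{-19 + K}{1 + K}$)
$\left(39747 + 17636\right) \left(-11073 + V{\left(216 \right)}\right) = \left(39747 + 17636\right) \left(-11073 + \frac{-19 + 216}{1 + 216}\right) = 57383 \left(-11073 + \frac{1}{217} \cdot 197\right) = 57383 \left(-11073 + \frac{197}{217}\right) = 57383 \left(- \frac{2402644}{217}\right) = - \frac{137870920652}{217}$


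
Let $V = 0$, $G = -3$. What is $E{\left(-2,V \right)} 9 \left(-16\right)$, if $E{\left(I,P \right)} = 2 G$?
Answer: $864$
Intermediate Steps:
$E{\left(I,P \right)} = -6$ ($E{\left(I,P \right)} = 2 \left(-3\right) = -6$)
$E{\left(-2,V \right)} 9 \left(-16\right) = \left(-6\right) 9 \left(-16\right) = \left(-54\right) \left(-16\right) = 864$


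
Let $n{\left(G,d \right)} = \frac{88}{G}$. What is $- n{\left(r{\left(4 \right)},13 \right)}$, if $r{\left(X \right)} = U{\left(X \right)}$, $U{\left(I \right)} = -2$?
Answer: $44$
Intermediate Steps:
$r{\left(X \right)} = -2$
$- n{\left(r{\left(4 \right)},13 \right)} = - \frac{88}{-2} = - \frac{88 \left(-1\right)}{2} = \left(-1\right) \left(-44\right) = 44$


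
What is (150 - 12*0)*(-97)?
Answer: -14550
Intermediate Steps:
(150 - 12*0)*(-97) = (150 + 0)*(-97) = 150*(-97) = -14550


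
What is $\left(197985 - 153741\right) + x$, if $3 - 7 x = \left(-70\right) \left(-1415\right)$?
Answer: $\frac{210661}{7} \approx 30094.0$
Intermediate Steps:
$x = - \frac{99047}{7}$ ($x = \frac{3}{7} - \frac{\left(-70\right) \left(-1415\right)}{7} = \frac{3}{7} - 14150 = - \frac{99047}{7} \approx -14150.0$)
$\left(197985 - 153741\right) + x = \left(197985 - 153741\right) - \frac{99047}{7} = 44244 - \frac{99047}{7} = \frac{210661}{7}$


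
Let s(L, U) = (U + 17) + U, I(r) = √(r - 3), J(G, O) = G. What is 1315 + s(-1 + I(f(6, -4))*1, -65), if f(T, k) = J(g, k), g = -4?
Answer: 1202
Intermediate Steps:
f(T, k) = -4
I(r) = √(-3 + r)
s(L, U) = 17 + 2*U (s(L, U) = (17 + U) + U = 17 + 2*U)
1315 + s(-1 + I(f(6, -4))*1, -65) = 1315 + (17 + 2*(-65)) = 1315 + (17 - 130) = 1315 - 113 = 1202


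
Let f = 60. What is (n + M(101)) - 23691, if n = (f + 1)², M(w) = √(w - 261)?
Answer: -19970 + 4*I*√10 ≈ -19970.0 + 12.649*I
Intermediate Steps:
M(w) = √(-261 + w)
n = 3721 (n = (60 + 1)² = 61² = 3721)
(n + M(101)) - 23691 = (3721 + √(-261 + 101)) - 23691 = (3721 + √(-160)) - 23691 = (3721 + 4*I*√10) - 23691 = -19970 + 4*I*√10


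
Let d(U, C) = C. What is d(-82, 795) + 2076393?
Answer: 2077188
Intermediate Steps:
d(-82, 795) + 2076393 = 795 + 2076393 = 2077188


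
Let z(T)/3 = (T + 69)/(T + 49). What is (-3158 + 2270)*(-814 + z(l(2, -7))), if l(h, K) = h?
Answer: 12225096/17 ≈ 7.1912e+5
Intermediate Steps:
z(T) = 3*(69 + T)/(49 + T) (z(T) = 3*((T + 69)/(T + 49)) = 3*((69 + T)/(49 + T)) = 3*(69 + T)/(49 + T))
(-3158 + 2270)*(-814 + z(l(2, -7))) = (-3158 + 2270)*(-814 + 3*(69 + 2)/(49 + 2)) = -888*(-814 + 3*71/51) = -888*(-814 + 3*(1/51)*71) = -888*(-814 + 71/17) = -888*(-13767/17) = 12225096/17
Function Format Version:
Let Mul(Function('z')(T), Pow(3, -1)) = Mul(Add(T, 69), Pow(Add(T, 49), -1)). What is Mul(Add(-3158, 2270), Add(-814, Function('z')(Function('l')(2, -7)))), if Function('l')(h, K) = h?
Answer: Rational(12225096, 17) ≈ 7.1912e+5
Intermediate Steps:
Function('z')(T) = Mul(3, Pow(Add(49, T), -1), Add(69, T)) (Function('z')(T) = Mul(3, Mul(Add(T, 69), Pow(Add(T, 49), -1))) = Mul(3, Mul(Add(69, T), Pow(Add(49, T), -1))) = Mul(3, Mul(Pow(Add(49, T), -1), Add(69, T))) = Mul(3, Pow(Add(49, T), -1), Add(69, T)))
Mul(Add(-3158, 2270), Add(-814, Function('z')(Function('l')(2, -7)))) = Mul(Add(-3158, 2270), Add(-814, Mul(3, Pow(Add(49, 2), -1), Add(69, 2)))) = Mul(-888, Add(-814, Mul(3, Pow(51, -1), 71))) = Mul(-888, Add(-814, Mul(3, Rational(1, 51), 71))) = Mul(-888, Add(-814, Rational(71, 17))) = Mul(-888, Rational(-13767, 17)) = Rational(12225096, 17)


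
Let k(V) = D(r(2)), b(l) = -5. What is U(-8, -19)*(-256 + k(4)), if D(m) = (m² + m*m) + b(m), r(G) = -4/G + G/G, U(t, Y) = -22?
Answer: 5698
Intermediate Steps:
r(G) = 1 - 4/G (r(G) = -4/G + 1 = 1 - 4/G)
D(m) = -5 + 2*m² (D(m) = (m² + m*m) - 5 = (m² + m²) - 5 = 2*m² - 5 = -5 + 2*m²)
k(V) = -3 (k(V) = -5 + 2*((-4 + 2)/2)² = -5 + 2*((½)*(-2))² = -5 + 2*(-1)² = -5 + 2*1 = -5 + 2 = -3)
U(-8, -19)*(-256 + k(4)) = -22*(-256 - 3) = -22*(-259) = 5698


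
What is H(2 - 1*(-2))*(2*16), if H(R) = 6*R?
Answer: 768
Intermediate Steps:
H(2 - 1*(-2))*(2*16) = (6*(2 - 1*(-2)))*(2*16) = (6*(2 + 2))*32 = (6*4)*32 = 24*32 = 768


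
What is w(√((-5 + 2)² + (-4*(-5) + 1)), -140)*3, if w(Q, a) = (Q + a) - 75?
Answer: -645 + 3*√30 ≈ -628.57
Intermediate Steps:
w(Q, a) = -75 + Q + a
w(√((-5 + 2)² + (-4*(-5) + 1)), -140)*3 = (-75 + √((-5 + 2)² + (-4*(-5) + 1)) - 140)*3 = (-75 + √((-3)² + (20 + 1)) - 140)*3 = (-75 + √(9 + 21) - 140)*3 = (-75 + √30 - 140)*3 = (-215 + √30)*3 = -645 + 3*√30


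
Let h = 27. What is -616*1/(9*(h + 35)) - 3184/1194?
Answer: -1052/279 ≈ -3.7706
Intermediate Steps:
-616*1/(9*(h + 35)) - 3184/1194 = -616*1/(9*(27 + 35)) - 3184/1194 = -616/(62*9) - 3184*1/1194 = -616/558 - 8/3 = -616*1/558 - 8/3 = -308/279 - 8/3 = -1052/279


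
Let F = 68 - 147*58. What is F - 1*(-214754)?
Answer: 206296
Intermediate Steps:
F = -8458 (F = 68 - 8526 = -8458)
F - 1*(-214754) = -8458 - 1*(-214754) = -8458 + 214754 = 206296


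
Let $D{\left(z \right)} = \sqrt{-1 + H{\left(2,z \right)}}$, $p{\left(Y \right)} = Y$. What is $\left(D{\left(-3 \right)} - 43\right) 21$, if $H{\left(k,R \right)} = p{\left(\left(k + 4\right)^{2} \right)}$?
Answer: $-903 + 21 \sqrt{35} \approx -778.76$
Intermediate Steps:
$H{\left(k,R \right)} = \left(4 + k\right)^{2}$ ($H{\left(k,R \right)} = \left(k + 4\right)^{2} = \left(4 + k\right)^{2}$)
$D{\left(z \right)} = \sqrt{35}$ ($D{\left(z \right)} = \sqrt{-1 + \left(4 + 2\right)^{2}} = \sqrt{-1 + 6^{2}} = \sqrt{-1 + 36} = \sqrt{35}$)
$\left(D{\left(-3 \right)} - 43\right) 21 = \left(\sqrt{35} - 43\right) 21 = \left(-43 + \sqrt{35}\right) 21 = -903 + 21 \sqrt{35}$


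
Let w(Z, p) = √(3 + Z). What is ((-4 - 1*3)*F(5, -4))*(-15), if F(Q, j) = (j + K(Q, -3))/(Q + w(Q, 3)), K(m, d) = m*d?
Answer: -9975/17 + 3990*√2/17 ≈ -254.84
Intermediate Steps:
K(m, d) = d*m
F(Q, j) = (j - 3*Q)/(Q + √(3 + Q))
((-4 - 1*3)*F(5, -4))*(-15) = ((-4 - 1*3)*((-4 - 3*5)/(5 + √(3 + 5))))*(-15) = ((-4 - 3)*((-4 - 15)/(5 + √8)))*(-15) = -7*(-19)/(5 + 2*√2)*(-15) = -(-133)/(5 + 2*√2)*(-15) = (133/(5 + 2*√2))*(-15) = -1995/(5 + 2*√2)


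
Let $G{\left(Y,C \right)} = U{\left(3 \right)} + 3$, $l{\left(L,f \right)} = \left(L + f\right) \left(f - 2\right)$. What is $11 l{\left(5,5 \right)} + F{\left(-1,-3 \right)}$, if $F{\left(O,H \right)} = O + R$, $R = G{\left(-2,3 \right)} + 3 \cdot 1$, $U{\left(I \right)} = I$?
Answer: $338$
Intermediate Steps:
$l{\left(L,f \right)} = \left(-2 + f\right) \left(L + f\right)$ ($l{\left(L,f \right)} = \left(L + f\right) \left(-2 + f\right) = \left(-2 + f\right) \left(L + f\right)$)
$G{\left(Y,C \right)} = 6$ ($G{\left(Y,C \right)} = 3 + 3 = 6$)
$R = 9$ ($R = 6 + 3 \cdot 1 = 6 + 3 = 9$)
$F{\left(O,H \right)} = 9 + O$ ($F{\left(O,H \right)} = O + 9 = 9 + O$)
$11 l{\left(5,5 \right)} + F{\left(-1,-3 \right)} = 11 \left(5^{2} - 10 - 10 + 5 \cdot 5\right) + \left(9 - 1\right) = 11 \left(25 - 10 - 10 + 25\right) + 8 = 11 \cdot 30 + 8 = 330 + 8 = 338$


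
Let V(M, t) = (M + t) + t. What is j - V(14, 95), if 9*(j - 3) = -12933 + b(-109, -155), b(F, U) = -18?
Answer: -1640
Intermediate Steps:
V(M, t) = M + 2*t
j = -1436 (j = 3 + (-12933 - 18)/9 = 3 + (⅑)*(-12951) = 3 - 1439 = -1436)
j - V(14, 95) = -1436 - (14 + 2*95) = -1436 - (14 + 190) = -1436 - 1*204 = -1436 - 204 = -1640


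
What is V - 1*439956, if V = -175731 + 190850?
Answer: -424837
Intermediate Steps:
V = 15119
V - 1*439956 = 15119 - 1*439956 = 15119 - 439956 = -424837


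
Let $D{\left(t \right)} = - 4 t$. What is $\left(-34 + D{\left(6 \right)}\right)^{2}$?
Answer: $3364$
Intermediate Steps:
$\left(-34 + D{\left(6 \right)}\right)^{2} = \left(-34 - 24\right)^{2} = \left(-58\right)^{2} = 3364$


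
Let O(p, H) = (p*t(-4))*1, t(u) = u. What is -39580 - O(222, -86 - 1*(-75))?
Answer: -38692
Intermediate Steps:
O(p, H) = -4*p (O(p, H) = (p*(-4))*1 = -4*p*1 = -4*p)
-39580 - O(222, -86 - 1*(-75)) = -39580 - (-4)*222 = -39580 - 1*(-888) = -39580 + 888 = -38692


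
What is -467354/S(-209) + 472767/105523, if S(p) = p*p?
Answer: -2605969165/419031833 ≈ -6.2190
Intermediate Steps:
S(p) = p**2
-467354/S(-209) + 472767/105523 = -467354/((-209)**2) + 472767/105523 = -467354/43681 + 472767*(1/105523) = -467354*1/43681 + 472767/105523 = -467354/43681 + 472767/105523 = -2605969165/419031833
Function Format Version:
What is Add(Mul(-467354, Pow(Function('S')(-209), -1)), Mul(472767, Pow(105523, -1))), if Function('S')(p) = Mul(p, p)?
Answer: Rational(-2605969165, 419031833) ≈ -6.2190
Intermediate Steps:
Function('S')(p) = Pow(p, 2)
Add(Mul(-467354, Pow(Function('S')(-209), -1)), Mul(472767, Pow(105523, -1))) = Add(Mul(-467354, Pow(Pow(-209, 2), -1)), Mul(472767, Pow(105523, -1))) = Add(Mul(-467354, Pow(43681, -1)), Mul(472767, Rational(1, 105523))) = Add(Mul(-467354, Rational(1, 43681)), Rational(472767, 105523)) = Add(Rational(-467354, 43681), Rational(472767, 105523)) = Rational(-2605969165, 419031833)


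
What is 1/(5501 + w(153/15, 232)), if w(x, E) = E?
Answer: 1/5733 ≈ 0.00017443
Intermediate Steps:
1/(5501 + w(153/15, 232)) = 1/(5501 + 232) = 1/5733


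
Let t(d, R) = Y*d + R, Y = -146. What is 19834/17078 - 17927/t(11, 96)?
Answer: 168053323/12893890 ≈ 13.034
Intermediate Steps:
t(d, R) = R - 146*d (t(d, R) = -146*d + R = R - 146*d)
19834/17078 - 17927/t(11, 96) = 19834/17078 - 17927/(96 - 146*11) = 19834*(1/17078) - 17927/(96 - 1606) = 9917/8539 - 17927/(-1510) = 9917/8539 - 17927*(-1/1510) = 9917/8539 + 17927/1510 = 168053323/12893890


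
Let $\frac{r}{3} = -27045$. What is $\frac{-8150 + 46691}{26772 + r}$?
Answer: $- \frac{12847}{18121} \approx -0.70896$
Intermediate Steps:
$r = -81135$ ($r = 3 \left(-27045\right) = -81135$)
$\frac{-8150 + 46691}{26772 + r} = \frac{-8150 + 46691}{26772 - 81135} = \frac{38541}{-54363} = 38541 \left(- \frac{1}{54363}\right) = - \frac{12847}{18121}$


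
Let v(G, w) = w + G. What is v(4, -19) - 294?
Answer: -309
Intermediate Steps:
v(G, w) = G + w
v(4, -19) - 294 = (4 - 19) - 294 = -15 - 294 = -309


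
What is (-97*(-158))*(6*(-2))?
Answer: -183912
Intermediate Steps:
(-97*(-158))*(6*(-2)) = 15326*(-12) = -183912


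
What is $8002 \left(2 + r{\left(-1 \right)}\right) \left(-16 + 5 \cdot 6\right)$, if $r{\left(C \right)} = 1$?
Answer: $336084$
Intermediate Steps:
$8002 \left(2 + r{\left(-1 \right)}\right) \left(-16 + 5 \cdot 6\right) = 8002 \left(2 + 1\right) \left(-16 + 5 \cdot 6\right) = 8002 \cdot 3 \left(-16 + 30\right) = 8002 \cdot 3 \cdot 14 = 8002 \cdot 42 = 336084$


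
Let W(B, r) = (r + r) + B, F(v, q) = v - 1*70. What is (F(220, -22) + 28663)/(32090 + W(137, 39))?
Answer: 28813/32305 ≈ 0.89190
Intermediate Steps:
F(v, q) = -70 + v (F(v, q) = v - 70 = -70 + v)
W(B, r) = B + 2*r (W(B, r) = 2*r + B = B + 2*r)
(F(220, -22) + 28663)/(32090 + W(137, 39)) = ((-70 + 220) + 28663)/(32090 + (137 + 2*39)) = (150 + 28663)/(32090 + (137 + 78)) = 28813/(32090 + 215) = 28813/32305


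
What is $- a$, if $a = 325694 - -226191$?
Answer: $-551885$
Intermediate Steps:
$a = 551885$ ($a = 325694 + 226191 = 551885$)
$- a = \left(-1\right) 551885 = -551885$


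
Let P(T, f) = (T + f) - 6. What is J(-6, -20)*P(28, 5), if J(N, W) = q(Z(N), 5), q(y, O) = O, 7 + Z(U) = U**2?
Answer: 135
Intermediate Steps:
Z(U) = -7 + U**2
P(T, f) = -6 + T + f
J(N, W) = 5
J(-6, -20)*P(28, 5) = 5*(-6 + 28 + 5) = 5*27 = 135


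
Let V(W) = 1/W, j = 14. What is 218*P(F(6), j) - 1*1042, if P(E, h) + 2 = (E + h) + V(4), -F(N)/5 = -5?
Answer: 14157/2 ≈ 7078.5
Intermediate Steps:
F(N) = 25 (F(N) = -5*(-5) = 25)
P(E, h) = -7/4 + E + h (P(E, h) = -2 + ((E + h) + 1/4) = -2 + ((E + h) + ¼) = -2 + (¼ + E + h) = -7/4 + E + h)
218*P(F(6), j) - 1*1042 = 218*(-7/4 + 25 + 14) - 1*1042 = 218*(149/4) - 1042 = 16241/2 - 1042 = 14157/2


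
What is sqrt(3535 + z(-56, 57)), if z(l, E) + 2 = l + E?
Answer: sqrt(3534) ≈ 59.447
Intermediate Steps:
z(l, E) = -2 + E + l (z(l, E) = -2 + (l + E) = -2 + (E + l) = -2 + E + l)
sqrt(3535 + z(-56, 57)) = sqrt(3535 + (-2 + 57 - 56)) = sqrt(3535 - 1) = sqrt(3534)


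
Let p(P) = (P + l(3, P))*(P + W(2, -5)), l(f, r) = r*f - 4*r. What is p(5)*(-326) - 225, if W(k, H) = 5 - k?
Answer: -225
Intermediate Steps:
l(f, r) = -4*r + f*r (l(f, r) = f*r - 4*r = -4*r + f*r)
p(P) = 0 (p(P) = (P + P*(-4 + 3))*(P + (5 - 1*2)) = (P + P*(-1))*(P + (5 - 2)) = (P - P)*(P + 3) = 0*(3 + P) = 0)
p(5)*(-326) - 225 = 0*(-326) - 225 = 0 - 225 = -225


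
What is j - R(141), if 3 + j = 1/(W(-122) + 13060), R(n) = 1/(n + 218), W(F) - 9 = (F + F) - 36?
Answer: -13786183/4591251 ≈ -3.0027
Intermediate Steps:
W(F) = -27 + 2*F (W(F) = 9 + ((F + F) - 36) = 9 + (2*F - 36) = 9 + (-36 + 2*F) = -27 + 2*F)
R(n) = 1/(218 + n)
j = -38366/12789 (j = -3 + 1/((-27 + 2*(-122)) + 13060) = -3 + 1/((-27 - 244) + 13060) = -3 + 1/(-271 + 13060) = -3 + 1/12789 = -38366/12789 ≈ -2.9999)
j - R(141) = -38366/12789 - 1/(218 + 141) = -38366/12789 - 1/359 = -13786183/4591251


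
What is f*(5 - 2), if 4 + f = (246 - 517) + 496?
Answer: 663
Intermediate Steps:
f = 221 (f = -4 + ((246 - 517) + 496) = -4 + (-271 + 496) = -4 + 225 = 221)
f*(5 - 2) = 221*(5 - 2) = 221*3 = 663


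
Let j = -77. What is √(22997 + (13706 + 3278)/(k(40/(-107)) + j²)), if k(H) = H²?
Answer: √105984843229545280813/67882721 ≈ 151.66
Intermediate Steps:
√(22997 + (13706 + 3278)/(k(40/(-107)) + j²)) = √(22997 + (13706 + 3278)/((40/(-107))² + (-77)²)) = √(22997 + 16984/((40*(-1/107))² + 5929)) = √(22997 + 16984/((-40/107)² + 5929)) = √(22997 + 16984/(1600/11449 + 5929)) = √(22997 + 16984/(67882721/11449)) = √(22997 + 16984*(11449/67882721)) = √(22997 + 194449816/67882721) = √(1561293384653/67882721) = √105984843229545280813/67882721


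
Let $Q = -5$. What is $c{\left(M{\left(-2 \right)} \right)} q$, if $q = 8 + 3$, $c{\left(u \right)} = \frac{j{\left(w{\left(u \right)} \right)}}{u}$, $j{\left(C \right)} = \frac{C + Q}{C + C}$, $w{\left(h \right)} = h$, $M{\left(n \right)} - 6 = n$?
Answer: $- \frac{11}{32} \approx -0.34375$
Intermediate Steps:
$M{\left(n \right)} = 6 + n$
$j{\left(C \right)} = \frac{-5 + C}{2 C}$ ($j{\left(C \right)} = \frac{C - 5}{C + C} = \frac{-5 + C}{2 C}$)
$c{\left(u \right)} = \frac{-5 + u}{2 u^{2}}$ ($c{\left(u \right)} = \frac{\frac{1}{2} \frac{1}{u} \left(-5 + u\right)}{u} = \frac{-5 + u}{2 u^{2}}$)
$q = 11$
$c{\left(M{\left(-2 \right)} \right)} q = \frac{-5 + \left(6 - 2\right)}{2 \left(6 - 2\right)^{2}} \cdot 11 = \frac{-5 + 4}{2 \cdot 16} \cdot 11 = \frac{1}{2} \cdot \frac{1}{16} \left(-1\right) 11 = \left(- \frac{1}{32}\right) 11 = - \frac{11}{32}$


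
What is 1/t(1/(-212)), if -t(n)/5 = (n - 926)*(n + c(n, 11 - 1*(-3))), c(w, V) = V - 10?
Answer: 44944/831385555 ≈ 5.4059e-5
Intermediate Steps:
c(w, V) = -10 + V
t(n) = -5*(-926 + n)*(4 + n) (t(n) = -5*(n - 926)*(n + (-10 + (11 - 1*(-3)))) = -5*(-926 + n)*(n + (-10 + (11 + 3))) = -5*(-926 + n)*(n + (-10 + 14)) = -5*(-926 + n)*(n + 4) = -5*(-926 + n)*(4 + n))
1/t(1/(-212)) = 1/(18520 - 5*(1/(-212))² + 4610/(-212)) = 1/(18520 - 5*(-1/212)² + 4610*(-1/212)) = 1/(18520 - 5*1/44944 - 2305/106) = 1/(18520 - 5/44944 - 2305/106) = 1/(831385555/44944) = 44944/831385555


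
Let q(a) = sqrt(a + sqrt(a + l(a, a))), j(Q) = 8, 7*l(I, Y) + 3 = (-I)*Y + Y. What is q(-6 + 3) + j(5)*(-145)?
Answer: -1160 + sqrt(-147 + 42*I*sqrt(7))/7 ≈ -1159.4 + 1.8386*I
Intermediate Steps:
l(I, Y) = -3/7 + Y/7 - I*Y/7 (l(I, Y) = -3/7 + ((-I)*Y + Y)/7 = -3/7 + (-I*Y + Y)/7 = -3/7 + (Y - I*Y)/7 = -3/7 + (Y/7 - I*Y/7) = -3/7 + Y/7 - I*Y/7)
q(a) = sqrt(a + sqrt(-3/7 - a**2/7 + 8*a/7)) (q(a) = sqrt(a + sqrt(a + (-3/7 + a/7 - a*a/7))) = sqrt(a + sqrt(a + (-3/7 + a/7 - a**2/7))) = sqrt(a + sqrt(a + (-3/7 - a**2/7 + a/7))) = sqrt(a + sqrt(-3/7 - a**2/7 + 8*a/7)))
q(-6 + 3) + j(5)*(-145) = sqrt(49*(-6 + 3) + 7*sqrt(7)*sqrt(-3 - (-6 + 3)**2 + 8*(-6 + 3)))/7 + 8*(-145) = sqrt(49*(-3) + 7*sqrt(7)*sqrt(-3 - 1*(-3)**2 + 8*(-3)))/7 - 1160 = sqrt(-147 + 7*sqrt(7)*sqrt(-3 - 1*9 - 24))/7 - 1160 = sqrt(-147 + 7*sqrt(7)*sqrt(-3 - 9 - 24))/7 - 1160 = sqrt(-147 + 7*sqrt(7)*sqrt(-36))/7 - 1160 = sqrt(-147 + 7*sqrt(7)*(6*I))/7 - 1160 = sqrt(-147 + 42*I*sqrt(7))/7 - 1160 = -1160 + sqrt(-147 + 42*I*sqrt(7))/7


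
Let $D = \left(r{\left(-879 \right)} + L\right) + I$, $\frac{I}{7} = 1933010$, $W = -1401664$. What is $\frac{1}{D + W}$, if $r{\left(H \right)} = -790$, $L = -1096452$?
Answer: $\frac{1}{11032164} \approx 9.0644 \cdot 10^{-8}$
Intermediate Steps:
$I = 13531070$ ($I = 7 \cdot 1933010 = 13531070$)
$D = 12433828$ ($D = \left(-790 - 1096452\right) + 13531070 = -1097242 + 13531070 = 12433828$)
$\frac{1}{D + W} = \frac{1}{12433828 - 1401664} = \frac{1}{11032164}$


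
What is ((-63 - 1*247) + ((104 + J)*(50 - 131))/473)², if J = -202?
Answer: 19235470864/223729 ≈ 85977.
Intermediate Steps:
((-63 - 1*247) + ((104 + J)*(50 - 131))/473)² = ((-63 - 1*247) + ((104 - 202)*(50 - 131))/473)² = ((-63 - 247) - 98*(-81)*(1/473))² = (-310 + 7938*(1/473))² = (-310 + 7938/473)² = (-138692/473)² = 19235470864/223729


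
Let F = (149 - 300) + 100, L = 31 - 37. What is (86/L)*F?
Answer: 731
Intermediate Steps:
L = -6
F = -51 (F = -151 + 100 = -51)
(86/L)*F = (86/(-6))*(-51) = (86*(-1/6))*(-51) = -43/3*(-51) = 731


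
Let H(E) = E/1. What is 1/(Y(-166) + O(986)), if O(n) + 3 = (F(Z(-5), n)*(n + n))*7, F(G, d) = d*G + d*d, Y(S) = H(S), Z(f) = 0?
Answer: 1/13420193415 ≈ 7.4515e-11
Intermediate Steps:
H(E) = E (H(E) = E*1 = E)
Y(S) = S
F(G, d) = d² + G*d (F(G, d) = G*d + d² = d² + G*d)
O(n) = -3 + 14*n³ (O(n) = -3 + ((n*(0 + n))*(n + n))*7 = -3 + ((n*n)*(2*n))*7 = -3 + (n²*(2*n))*7 = -3 + (2*n³)*7 = -3 + 14*n³)
1/(Y(-166) + O(986)) = 1/(-166 + (-3 + 14*986³)) = 1/(-166 + (-3 + 14*958585256)) = 1/(-166 + (-3 + 13420193584)) = 1/(-166 + 13420193581) = 1/13420193415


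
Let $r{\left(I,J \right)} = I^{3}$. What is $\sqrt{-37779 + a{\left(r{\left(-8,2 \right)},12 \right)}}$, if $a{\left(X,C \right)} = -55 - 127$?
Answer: $i \sqrt{37961} \approx 194.84 i$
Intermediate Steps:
$a{\left(X,C \right)} = -182$ ($a{\left(X,C \right)} = -55 - 127 = -182$)
$\sqrt{-37779 + a{\left(r{\left(-8,2 \right)},12 \right)}} = \sqrt{-37779 - 182} = \sqrt{-37961} = i \sqrt{37961}$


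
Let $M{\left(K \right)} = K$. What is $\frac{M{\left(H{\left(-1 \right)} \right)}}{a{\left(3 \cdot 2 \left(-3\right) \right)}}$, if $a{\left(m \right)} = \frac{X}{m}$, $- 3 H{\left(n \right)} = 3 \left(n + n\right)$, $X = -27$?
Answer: $\frac{4}{3} \approx 1.3333$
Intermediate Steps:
$H{\left(n \right)} = - 2 n$ ($H{\left(n \right)} = - \frac{3 \left(n + n\right)}{3} = - \frac{3 \cdot 2 n}{3} = - \frac{6 n}{3} = - 2 n$)
$a{\left(m \right)} = - \frac{27}{m}$
$\frac{M{\left(H{\left(-1 \right)} \right)}}{a{\left(3 \cdot 2 \left(-3\right) \right)}} = \frac{\left(-2\right) \left(-1\right)}{\left(-27\right) \frac{1}{3 \cdot 2 \left(-3\right)}} = \frac{2}{\left(-27\right) \frac{1}{6 \left(-3\right)}} = \frac{2}{\left(-27\right) \frac{1}{-18}} = \frac{2}{\left(-27\right) \left(- \frac{1}{18}\right)} = \frac{2}{\frac{3}{2}} = 2 \cdot \frac{2}{3} = \frac{4}{3}$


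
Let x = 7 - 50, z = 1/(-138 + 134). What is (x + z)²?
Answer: 29929/16 ≈ 1870.6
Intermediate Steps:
z = -¼ (z = 1/(-4) = -¼ ≈ -0.25000)
x = -43
(x + z)² = (-43 - ¼)² = (-173/4)² = 29929/16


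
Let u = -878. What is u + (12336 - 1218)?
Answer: 10240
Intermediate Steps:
u + (12336 - 1218) = -878 + (12336 - 1218) = -878 + 11118 = 10240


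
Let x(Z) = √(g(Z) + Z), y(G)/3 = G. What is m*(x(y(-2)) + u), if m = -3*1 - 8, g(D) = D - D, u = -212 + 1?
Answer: 2321 - 11*I*√6 ≈ 2321.0 - 26.944*I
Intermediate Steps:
u = -211
g(D) = 0
y(G) = 3*G
m = -11 (m = -3 - 8 = -11)
x(Z) = √Z (x(Z) = √(0 + Z) = √Z)
m*(x(y(-2)) + u) = -11*(√(3*(-2)) - 211) = -11*(√(-6) - 211) = -11*(I*√6 - 211) = -11*(-211 + I*√6) = 2321 - 11*I*√6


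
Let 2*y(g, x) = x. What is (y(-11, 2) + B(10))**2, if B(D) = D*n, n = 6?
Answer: 3721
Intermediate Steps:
y(g, x) = x/2
B(D) = 6*D (B(D) = D*6 = 6*D)
(y(-11, 2) + B(10))**2 = ((1/2)*2 + 6*10)**2 = (1 + 60)**2 = 61**2 = 3721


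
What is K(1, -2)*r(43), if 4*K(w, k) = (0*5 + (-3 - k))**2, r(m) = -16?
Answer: -4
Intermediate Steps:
K(w, k) = (-3 - k)**2/4 (K(w, k) = (0*5 + (-3 - k))**2/4 = (0 + (-3 - k))**2/4 = (-3 - k)**2/4)
K(1, -2)*r(43) = ((3 - 2)**2/4)*(-16) = ((1/4)*1**2)*(-16) = ((1/4)*1)*(-16) = (1/4)*(-16) = -4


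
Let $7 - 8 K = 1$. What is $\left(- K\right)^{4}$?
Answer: $\frac{81}{256} \approx 0.31641$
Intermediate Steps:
$K = \frac{3}{4}$ ($K = \frac{7}{8} - \frac{1}{8} = \frac{3}{4} \approx 0.75$)
$\left(- K\right)^{4} = \left(\left(-1\right) \frac{3}{4}\right)^{4} = \left(- \frac{3}{4}\right)^{4} = \frac{81}{256}$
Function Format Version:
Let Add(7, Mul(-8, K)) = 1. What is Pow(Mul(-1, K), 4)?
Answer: Rational(81, 256) ≈ 0.31641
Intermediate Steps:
K = Rational(3, 4) (K = Add(Rational(7, 8), Mul(Rational(-1, 8), 1)) = Add(Rational(7, 8), Rational(-1, 8)) = Rational(3, 4) ≈ 0.75000)
Pow(Mul(-1, K), 4) = Pow(Mul(-1, Rational(3, 4)), 4) = Pow(Rational(-3, 4), 4) = Rational(81, 256)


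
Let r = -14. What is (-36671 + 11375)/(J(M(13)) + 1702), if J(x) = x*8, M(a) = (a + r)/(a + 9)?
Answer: -139128/9359 ≈ -14.866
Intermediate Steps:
M(a) = (-14 + a)/(9 + a) (M(a) = (a - 14)/(a + 9) = (-14 + a)/(9 + a))
J(x) = 8*x
(-36671 + 11375)/(J(M(13)) + 1702) = (-36671 + 11375)/(8*((-14 + 13)/(9 + 13)) + 1702) = -25296/(8*(-1/22) + 1702) = -25296/(-4/11 + 1702) = -25296/18718/11 = -25296*11/18718 = -139128/9359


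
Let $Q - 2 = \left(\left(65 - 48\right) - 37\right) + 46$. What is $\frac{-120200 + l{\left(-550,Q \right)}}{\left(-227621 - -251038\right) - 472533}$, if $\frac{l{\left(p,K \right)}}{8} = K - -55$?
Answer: $\frac{29884}{112279} \approx 0.26616$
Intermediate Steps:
$Q = 28$ ($Q = 2 + \left(\left(\left(65 - 48\right) - 37\right) + 46\right) = 2 + \left(\left(17 - 37\right) + 46\right) = 2 + \left(-20 + 46\right) = 2 + 26 = 28$)
$l{\left(p,K \right)} = 440 + 8 K$ ($l{\left(p,K \right)} = 8 \left(K - -55\right) = 8 \left(K + 55\right) = 8 \left(55 + K\right) = 440 + 8 K$)
$\frac{-120200 + l{\left(-550,Q \right)}}{\left(-227621 - -251038\right) - 472533} = \frac{-120200 + \left(440 + 8 \cdot 28\right)}{\left(-227621 - -251038\right) - 472533} = \frac{-120200 + \left(440 + 224\right)}{\left(-227621 + 251038\right) - 472533} = \frac{-120200 + 664}{23417 - 472533} = - \frac{119536}{-449116} = \left(-119536\right) \left(- \frac{1}{449116}\right) = \frac{29884}{112279}$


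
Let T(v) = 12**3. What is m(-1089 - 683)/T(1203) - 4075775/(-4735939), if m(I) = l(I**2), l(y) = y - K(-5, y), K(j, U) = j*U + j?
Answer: 89231702728751/8183702592 ≈ 10904.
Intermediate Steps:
K(j, U) = j + U*j (K(j, U) = U*j + j = j + U*j)
T(v) = 1728
l(y) = 5 + 6*y (l(y) = y - (-5)*(1 + y) = y - (-5 - 5*y) = y + (5 + 5*y) = 5 + 6*y)
m(I) = 5 + 6*I**2
m(-1089 - 683)/T(1203) - 4075775/(-4735939) = (5 + 6*(-1089 - 683)**2)/1728 - 4075775/(-4735939) = (5 + 6*(-1772)**2)*(1/1728) - 4075775*(-1/4735939) = (5 + 6*3139984)*(1/1728) + 4075775/4735939 = (5 + 18839904)*(1/1728) + 4075775/4735939 = 18839909*(1/1728) + 4075775/4735939 = 18839909/1728 + 4075775/4735939 = 89231702728751/8183702592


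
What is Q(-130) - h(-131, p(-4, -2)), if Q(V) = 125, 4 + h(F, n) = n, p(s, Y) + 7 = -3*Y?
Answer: 130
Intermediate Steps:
p(s, Y) = -7 - 3*Y
h(F, n) = -4 + n
Q(-130) - h(-131, p(-4, -2)) = 125 - (-4 + (-7 - 3*(-2))) = 125 - (-4 + (-7 + 6)) = 125 - (-4 - 1) = 125 - 1*(-5) = 125 + 5 = 130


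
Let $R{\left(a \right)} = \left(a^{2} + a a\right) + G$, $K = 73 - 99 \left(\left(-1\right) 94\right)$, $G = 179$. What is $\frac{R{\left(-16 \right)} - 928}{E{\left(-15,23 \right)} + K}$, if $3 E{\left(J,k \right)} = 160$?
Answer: $- \frac{711}{28297} \approx -0.025126$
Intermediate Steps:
$E{\left(J,k \right)} = \frac{160}{3}$ ($E{\left(J,k \right)} = \frac{1}{3} \cdot 160 = \frac{160}{3}$)
$K = 9379$ ($K = 73 - -9306 = 73 + 9306 = 9379$)
$R{\left(a \right)} = 179 + 2 a^{2}$ ($R{\left(a \right)} = \left(a^{2} + a a\right) + 179 = \left(a^{2} + a^{2}\right) + 179 = 2 a^{2} + 179 = 179 + 2 a^{2}$)
$\frac{R{\left(-16 \right)} - 928}{E{\left(-15,23 \right)} + K} = \frac{\left(179 + 2 \left(-16\right)^{2}\right) - 928}{\frac{160}{3} + 9379} = \frac{\left(179 + 2 \cdot 256\right) - 928}{\frac{28297}{3}} = \left(\left(179 + 512\right) - 928\right) \frac{3}{28297} = \left(691 - 928\right) \frac{3}{28297} = \left(-237\right) \frac{3}{28297} = - \frac{711}{28297}$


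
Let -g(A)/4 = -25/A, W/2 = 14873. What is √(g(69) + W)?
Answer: √141627606/69 ≈ 172.47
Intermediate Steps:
W = 29746 (W = 2*14873 = 29746)
g(A) = 100/A (g(A) = -(-100)/A = 100/A)
√(g(69) + W) = √(100/69 + 29746) = √(2052574/69) = √141627606/69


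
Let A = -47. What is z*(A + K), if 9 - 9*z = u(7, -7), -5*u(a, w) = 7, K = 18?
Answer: -1508/45 ≈ -33.511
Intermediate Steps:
u(a, w) = -7/5 (u(a, w) = -⅕*7 = -7/5)
z = 52/45 (z = 1 - ⅑*(-7/5) = 1 + 7/45 = 52/45 ≈ 1.1556)
z*(A + K) = 52*(-47 + 18)/45 = (52/45)*(-29) = -1508/45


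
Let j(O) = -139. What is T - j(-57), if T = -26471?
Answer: -26332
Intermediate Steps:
T - j(-57) = -26471 - 1*(-139) = -26471 + 139 = -26332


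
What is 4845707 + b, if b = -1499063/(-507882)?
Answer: 2461048861637/507882 ≈ 4.8457e+6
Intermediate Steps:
b = 1499063/507882 (b = -1499063*(-1/507882) = 1499063/507882 ≈ 2.9516)
4845707 + b = 4845707 + 1499063/507882 = 2461048861637/507882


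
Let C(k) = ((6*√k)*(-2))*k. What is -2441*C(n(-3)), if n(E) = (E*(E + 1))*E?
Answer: -1581768*I*√2 ≈ -2.237e+6*I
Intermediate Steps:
n(E) = E²*(1 + E) (n(E) = (E*(1 + E))*E = E²*(1 + E))
C(k) = -12*k^(3/2) (C(k) = (-12*√k)*k = -12*k^(3/2))
-2441*C(n(-3)) = -(-29292)*((-3)²*(1 - 3))^(3/2) = -(-29292)*(9*(-2))^(3/2) = -(-29292)*(-18)^(3/2) = -(-29292)*(-54*I*√2) = -1581768*I*√2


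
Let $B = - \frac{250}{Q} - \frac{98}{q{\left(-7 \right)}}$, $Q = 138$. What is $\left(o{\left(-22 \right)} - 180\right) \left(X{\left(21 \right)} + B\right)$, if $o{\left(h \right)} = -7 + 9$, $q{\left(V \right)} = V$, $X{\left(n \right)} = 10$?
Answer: $- \frac{272518}{69} \approx -3949.5$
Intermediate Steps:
$B = \frac{841}{69}$ ($B = - \frac{250}{138} - \frac{98}{-7} = \left(-250\right) \frac{1}{138} - -14 = - \frac{125}{69} + 14 = \frac{841}{69} \approx 12.188$)
$o{\left(h \right)} = 2$
$\left(o{\left(-22 \right)} - 180\right) \left(X{\left(21 \right)} + B\right) = \left(2 - 180\right) \left(10 + \frac{841}{69}\right) = \left(-178\right) \frac{1531}{69} = - \frac{272518}{69}$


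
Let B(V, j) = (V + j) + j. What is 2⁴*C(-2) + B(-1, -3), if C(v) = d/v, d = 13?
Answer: -111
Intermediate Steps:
B(V, j) = V + 2*j
C(v) = 13/v
2⁴*C(-2) + B(-1, -3) = 2⁴*(13/(-2)) + (-1 + 2*(-3)) = 16*(13*(-½)) + (-1 - 6) = 16*(-13/2) - 7 = -104 - 7 = -111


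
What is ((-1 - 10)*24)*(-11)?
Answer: 2904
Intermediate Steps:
((-1 - 10)*24)*(-11) = -11*24*(-11) = -264*(-11) = 2904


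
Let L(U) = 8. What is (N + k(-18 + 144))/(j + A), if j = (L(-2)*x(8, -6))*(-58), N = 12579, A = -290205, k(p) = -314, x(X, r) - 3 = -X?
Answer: -2453/57577 ≈ -0.042604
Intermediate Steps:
x(X, r) = 3 - X
j = 2320 (j = (8*(3 - 1*8))*(-58) = (8*(3 - 8))*(-58) = (8*(-5))*(-58) = -40*(-58) = 2320)
(N + k(-18 + 144))/(j + A) = (12579 - 314)/(2320 - 290205) = 12265/(-287885) = 12265*(-1/287885) = -2453/57577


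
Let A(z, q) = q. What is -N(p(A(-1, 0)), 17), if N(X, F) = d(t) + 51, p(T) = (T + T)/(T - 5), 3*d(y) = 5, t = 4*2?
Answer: -158/3 ≈ -52.667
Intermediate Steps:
t = 8
d(y) = 5/3 (d(y) = (⅓)*5 = 5/3)
p(T) = 2*T/(-5 + T) (p(T) = (2*T)/(-5 + T) = 2*T/(-5 + T))
N(X, F) = 158/3 (N(X, F) = 5/3 + 51 = 158/3)
-N(p(A(-1, 0)), 17) = -1*158/3 = -158/3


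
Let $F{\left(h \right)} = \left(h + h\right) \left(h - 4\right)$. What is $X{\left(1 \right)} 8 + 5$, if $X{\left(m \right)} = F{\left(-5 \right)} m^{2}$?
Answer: $725$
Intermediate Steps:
$F{\left(h \right)} = 2 h \left(-4 + h\right)$
$X{\left(m \right)} = 90 m^{2}$ ($X{\left(m \right)} = 2 \left(-5\right) \left(-4 - 5\right) m^{2} = 2 \left(-5\right) \left(-9\right) m^{2} = 90 m^{2}$)
$X{\left(1 \right)} 8 + 5 = 90 \cdot 1^{2} \cdot 8 + 5 = 90 \cdot 1 \cdot 8 + 5 = 90 \cdot 8 + 5 = 720 + 5 = 725$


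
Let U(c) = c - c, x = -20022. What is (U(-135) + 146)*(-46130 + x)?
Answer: -9658192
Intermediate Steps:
U(c) = 0
(U(-135) + 146)*(-46130 + x) = (0 + 146)*(-46130 - 20022) = 146*(-66152) = -9658192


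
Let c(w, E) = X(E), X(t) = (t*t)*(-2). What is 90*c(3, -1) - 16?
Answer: -196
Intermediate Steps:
X(t) = -2*t² (X(t) = t²*(-2) = -2*t²)
c(w, E) = -2*E²
90*c(3, -1) - 16 = 90*(-2*(-1)²) - 16 = 90*(-2*1) - 16 = 90*(-2) - 16 = -180 - 16 = -196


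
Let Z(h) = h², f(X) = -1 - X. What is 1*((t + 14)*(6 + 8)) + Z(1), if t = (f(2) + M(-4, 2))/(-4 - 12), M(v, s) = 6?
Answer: 1555/8 ≈ 194.38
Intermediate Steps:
t = -3/16 (t = ((-1 - 1*2) + 6)/(-4 - 12) = ((-1 - 2) + 6)/(-16) = (-3 + 6)*(-1/16) = 3*(-1/16) = -3/16 ≈ -0.18750)
1*((t + 14)*(6 + 8)) + Z(1) = 1*((-3/16 + 14)*(6 + 8)) + 1² = 1*((221/16)*14) + 1 = 1*(1547/8) + 1 = 1547/8 + 1 = 1555/8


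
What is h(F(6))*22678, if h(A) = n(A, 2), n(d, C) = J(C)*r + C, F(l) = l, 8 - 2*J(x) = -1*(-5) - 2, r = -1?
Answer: -11339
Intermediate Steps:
J(x) = 5/2 (J(x) = 4 - (-1*(-5) - 2)/2 = 4 - (5 - 2)/2 = 4 - 1/2*3 = 4 - 3/2 = 5/2)
n(d, C) = -5/2 + C (n(d, C) = (5/2)*(-1) + C = -5/2 + C)
h(A) = -1/2 (h(A) = -5/2 + 2 = -1/2)
h(F(6))*22678 = -1/2*22678 = -11339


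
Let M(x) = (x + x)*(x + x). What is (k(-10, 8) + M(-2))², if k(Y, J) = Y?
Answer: 36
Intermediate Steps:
M(x) = 4*x² (M(x) = (2*x)*(2*x) = 4*x²)
(k(-10, 8) + M(-2))² = (-10 + 4*(-2)²)² = (-10 + 4*4)² = (-10 + 16)² = 6² = 36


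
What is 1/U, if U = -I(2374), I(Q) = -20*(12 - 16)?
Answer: -1/80 ≈ -0.012500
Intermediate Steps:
I(Q) = 80 (I(Q) = -20*(-4) = 80)
U = -80 (U = -1*80 = -80)
1/U = 1/(-80) = -1/80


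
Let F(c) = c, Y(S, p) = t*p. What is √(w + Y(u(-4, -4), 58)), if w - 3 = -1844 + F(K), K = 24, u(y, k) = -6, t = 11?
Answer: 3*I*√131 ≈ 34.337*I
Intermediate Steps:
Y(S, p) = 11*p
w = -1817 (w = 3 + (-1844 + 24) = 3 - 1820 = -1817)
√(w + Y(u(-4, -4), 58)) = √(-1817 + 11*58) = √(-1817 + 638) = √(-1179) = 3*I*√131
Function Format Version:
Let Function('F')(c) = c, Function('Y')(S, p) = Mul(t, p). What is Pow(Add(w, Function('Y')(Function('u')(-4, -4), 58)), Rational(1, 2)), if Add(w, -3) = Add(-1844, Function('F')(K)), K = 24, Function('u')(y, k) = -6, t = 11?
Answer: Mul(3, I, Pow(131, Rational(1, 2))) ≈ Mul(34.337, I)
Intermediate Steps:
Function('Y')(S, p) = Mul(11, p)
w = -1817 (w = Add(3, Add(-1844, 24)) = Add(3, -1820) = -1817)
Pow(Add(w, Function('Y')(Function('u')(-4, -4), 58)), Rational(1, 2)) = Pow(Add(-1817, Mul(11, 58)), Rational(1, 2)) = Pow(Add(-1817, 638), Rational(1, 2)) = Pow(-1179, Rational(1, 2)) = Mul(3, I, Pow(131, Rational(1, 2)))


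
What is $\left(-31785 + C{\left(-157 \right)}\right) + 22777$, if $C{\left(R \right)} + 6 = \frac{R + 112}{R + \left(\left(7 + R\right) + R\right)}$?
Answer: $- \frac{4182451}{464} \approx -9013.9$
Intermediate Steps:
$C{\left(R \right)} = -6 + \frac{112 + R}{7 + 3 R}$ ($C{\left(R \right)} = -6 + \frac{R + 112}{R + \left(\left(7 + R\right) + R\right)} = -6 + \frac{112 + R}{R + \left(7 + 2 R\right)} = -6 + \frac{112 + R}{7 + 3 R}$)
$\left(-31785 + C{\left(-157 \right)}\right) + 22777 = \left(-31785 + \frac{70 - -2669}{7 + 3 \left(-157\right)}\right) + 22777 = \left(-31785 + \frac{70 + 2669}{7 - 471}\right) + 22777 = \left(-31785 + \frac{1}{-464} \cdot 2739\right) + 22777 = \left(-31785 - \frac{2739}{464}\right) + 22777 = - \frac{14750979}{464} + 22777 = - \frac{4182451}{464}$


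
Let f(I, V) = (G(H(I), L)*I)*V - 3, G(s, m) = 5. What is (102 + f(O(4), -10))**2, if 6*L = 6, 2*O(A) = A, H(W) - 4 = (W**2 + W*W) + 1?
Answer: 1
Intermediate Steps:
H(W) = 5 + 2*W**2 (H(W) = 4 + ((W**2 + W*W) + 1) = 4 + ((W**2 + W**2) + 1) = 4 + (2*W**2 + 1) = 4 + (1 + 2*W**2) = 5 + 2*W**2)
O(A) = A/2
L = 1 (L = (1/6)*6 = 1)
f(I, V) = -3 + 5*I*V (f(I, V) = (5*I)*V - 3 = 5*I*V - 3 = -3 + 5*I*V)
(102 + f(O(4), -10))**2 = (102 + (-3 + 5*((1/2)*4)*(-10)))**2 = (102 + (-3 + 5*2*(-10)))**2 = (102 + (-3 - 100))**2 = (102 - 103)**2 = (-1)**2 = 1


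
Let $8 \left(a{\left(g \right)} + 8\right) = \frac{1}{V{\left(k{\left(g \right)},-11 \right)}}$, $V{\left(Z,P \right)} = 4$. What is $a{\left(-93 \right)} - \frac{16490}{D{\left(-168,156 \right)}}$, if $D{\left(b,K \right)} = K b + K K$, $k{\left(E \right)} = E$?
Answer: $\frac{3145}{3744} \approx 0.84001$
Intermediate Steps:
$D{\left(b,K \right)} = K^{2} + K b$ ($D{\left(b,K \right)} = K b + K^{2} = K^{2} + K b$)
$a{\left(g \right)} = - \frac{255}{32}$ ($a{\left(g \right)} = -8 + \frac{1}{8 \cdot 4} = -8 + \frac{1}{8} \cdot \frac{1}{4} = -8 + \frac{1}{32} = - \frac{255}{32}$)
$a{\left(-93 \right)} - \frac{16490}{D{\left(-168,156 \right)}} = - \frac{255}{32} - \frac{16490}{156 \left(156 - 168\right)} = - \frac{255}{32} - \frac{16490}{156 \left(-12\right)} = - \frac{255}{32} - \frac{16490}{-1872} = - \frac{255}{32} - - \frac{8245}{936} = - \frac{255}{32} + \frac{8245}{936} = \frac{3145}{3744}$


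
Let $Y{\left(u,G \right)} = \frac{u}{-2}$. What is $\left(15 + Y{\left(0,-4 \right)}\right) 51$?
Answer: $765$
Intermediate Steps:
$Y{\left(u,G \right)} = - \frac{u}{2}$ ($Y{\left(u,G \right)} = u \left(- \frac{1}{2}\right) = - \frac{u}{2}$)
$\left(15 + Y{\left(0,-4 \right)}\right) 51 = \left(15 - 0\right) 51 = \left(15 + 0\right) 51 = 15 \cdot 51 = 765$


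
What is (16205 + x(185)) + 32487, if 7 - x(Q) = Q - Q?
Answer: 48699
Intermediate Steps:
x(Q) = 7 (x(Q) = 7 - (Q - Q) = 7 - 1*0 = 7 + 0 = 7)
(16205 + x(185)) + 32487 = (16205 + 7) + 32487 = 16212 + 32487 = 48699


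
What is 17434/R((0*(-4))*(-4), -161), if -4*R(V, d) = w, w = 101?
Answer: -69736/101 ≈ -690.46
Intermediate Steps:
R(V, d) = -101/4 (R(V, d) = -¼*101 = -101/4)
17434/R((0*(-4))*(-4), -161) = 17434/(-101/4) = 17434*(-4/101) = -69736/101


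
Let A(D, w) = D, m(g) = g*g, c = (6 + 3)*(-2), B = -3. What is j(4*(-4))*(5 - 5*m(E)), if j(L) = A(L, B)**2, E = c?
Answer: -413440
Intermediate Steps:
c = -18 (c = 9*(-2) = -18)
E = -18
m(g) = g**2
j(L) = L**2
j(4*(-4))*(5 - 5*m(E)) = (4*(-4))**2*(5 - 5*(-18)**2) = (-16)**2*(5 - 5*324) = 256*(5 - 1620) = 256*(-1615) = -413440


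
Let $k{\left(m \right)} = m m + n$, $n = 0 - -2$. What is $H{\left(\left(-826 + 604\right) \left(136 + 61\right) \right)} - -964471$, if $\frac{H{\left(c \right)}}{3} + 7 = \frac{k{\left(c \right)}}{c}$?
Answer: $\frac{6073544671}{7289} \approx 8.3325 \cdot 10^{5}$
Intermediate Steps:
$n = 2$ ($n = 0 + 2 = 2$)
$k{\left(m \right)} = 2 + m^{2}$ ($k{\left(m \right)} = m m + 2 = m^{2} + 2 = 2 + m^{2}$)
$H{\left(c \right)} = -21 + \frac{3 \left(2 + c^{2}\right)}{c}$ ($H{\left(c \right)} = -21 + 3 \frac{2 + c^{2}}{c} = -21 + \frac{3 \left(2 + c^{2}\right)}{c}$)
$H{\left(\left(-826 + 604\right) \left(136 + 61\right) \right)} - -964471 = \left(-21 + 3 \left(-826 + 604\right) \left(136 + 61\right) + \frac{6}{\left(-826 + 604\right) \left(136 + 61\right)}\right) - -964471 = \left(-21 + 3 \left(\left(-222\right) 197\right) + \frac{6}{\left(-222\right) 197}\right) + 964471 = \left(-21 + 3 \left(-43734\right) + \frac{6}{-43734}\right) + 964471 = \left(-21 - 131202 + 6 \left(- \frac{1}{43734}\right)\right) + 964471 = \left(-21 - 131202 - \frac{1}{7289}\right) + 964471 = - \frac{956484448}{7289} + 964471 = \frac{6073544671}{7289}$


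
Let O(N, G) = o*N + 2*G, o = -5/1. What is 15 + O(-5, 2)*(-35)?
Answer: -1000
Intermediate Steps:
o = -5 (o = -5*1 = -5)
O(N, G) = -5*N + 2*G
15 + O(-5, 2)*(-35) = 15 + (-5*(-5) + 2*2)*(-35) = 15 + (25 + 4)*(-35) = 15 + 29*(-35) = 15 - 1015 = -1000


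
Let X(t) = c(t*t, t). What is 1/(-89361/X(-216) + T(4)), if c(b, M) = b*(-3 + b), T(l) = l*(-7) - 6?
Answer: -241849152/8222881097 ≈ -0.029412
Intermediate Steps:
T(l) = -6 - 7*l (T(l) = -7*l - 6 = -6 - 7*l)
X(t) = t²*(-3 + t²) (X(t) = (t*t)*(-3 + t*t) = t²*(-3 + t²))
1/(-89361/X(-216) + T(4)) = 1/(-89361*1/(46656*(-3 + (-216)²)) + (-6 - 7*4)) = 1/(-89361*1/(46656*(-3 + 46656)) + (-6 - 28)) = 1/(-89361/(46656*46653) - 34) = 1/(-89361/2176642368 - 34) = 1/(-89361*1/2176642368 - 34) = 1/(-9929/241849152 - 34) = 1/(-8222881097/241849152) = -241849152/8222881097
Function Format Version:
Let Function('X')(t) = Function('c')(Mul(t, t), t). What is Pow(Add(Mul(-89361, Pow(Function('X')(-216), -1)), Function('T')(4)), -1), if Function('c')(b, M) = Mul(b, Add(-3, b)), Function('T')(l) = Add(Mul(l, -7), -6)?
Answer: Rational(-241849152, 8222881097) ≈ -0.029412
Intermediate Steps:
Function('T')(l) = Add(-6, Mul(-7, l)) (Function('T')(l) = Add(Mul(-7, l), -6) = Add(-6, Mul(-7, l)))
Function('X')(t) = Mul(Pow(t, 2), Add(-3, Pow(t, 2))) (Function('X')(t) = Mul(Mul(t, t), Add(-3, Mul(t, t))) = Mul(Pow(t, 2), Add(-3, Pow(t, 2))))
Pow(Add(Mul(-89361, Pow(Function('X')(-216), -1)), Function('T')(4)), -1) = Pow(Add(Mul(-89361, Pow(Mul(Pow(-216, 2), Add(-3, Pow(-216, 2))), -1)), Add(-6, Mul(-7, 4))), -1) = Pow(Add(Mul(-89361, Pow(Mul(46656, Add(-3, 46656)), -1)), Add(-6, -28)), -1) = Pow(Add(Mul(-89361, Pow(Mul(46656, 46653), -1)), -34), -1) = Pow(Add(Mul(-89361, Pow(2176642368, -1)), -34), -1) = Pow(Add(Mul(-89361, Rational(1, 2176642368)), -34), -1) = Pow(Add(Rational(-9929, 241849152), -34), -1) = Pow(Rational(-8222881097, 241849152), -1) = Rational(-241849152, 8222881097)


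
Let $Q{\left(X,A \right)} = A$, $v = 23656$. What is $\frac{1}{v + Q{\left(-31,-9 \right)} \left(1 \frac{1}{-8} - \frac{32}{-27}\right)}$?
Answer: $\frac{24}{567515} \approx 4.229 \cdot 10^{-5}$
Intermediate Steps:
$\frac{1}{v + Q{\left(-31,-9 \right)} \left(1 \frac{1}{-8} - \frac{32}{-27}\right)} = \frac{1}{23656 - 9 \left(1 \frac{1}{-8} - \frac{32}{-27}\right)} = \frac{1}{23656 - 9 \left(1 \left(- \frac{1}{8}\right) - - \frac{32}{27}\right)} = \frac{1}{23656 - 9 \left(- \frac{1}{8} + \frac{32}{27}\right)} = \frac{1}{23656 - \frac{229}{24}} = \frac{1}{\frac{567515}{24}} = \frac{24}{567515}$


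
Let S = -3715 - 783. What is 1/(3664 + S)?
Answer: -1/834 ≈ -0.0011990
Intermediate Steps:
S = -4498
1/(3664 + S) = 1/(3664 - 4498) = 1/(-834) = -1/834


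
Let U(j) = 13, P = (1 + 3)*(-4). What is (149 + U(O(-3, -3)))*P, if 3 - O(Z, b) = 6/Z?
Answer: -2592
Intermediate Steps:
O(Z, b) = 3 - 6/Z
P = -16 (P = 4*(-4) = -16)
(149 + U(O(-3, -3)))*P = (149 + 13)*(-16) = 162*(-16) = -2592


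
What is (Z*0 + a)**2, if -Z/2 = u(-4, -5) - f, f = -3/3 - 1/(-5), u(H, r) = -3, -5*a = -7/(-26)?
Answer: 49/16900 ≈ 0.0028994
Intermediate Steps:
a = -7/130 (a = -(-7)/(5*(-26)) = -(-7)*(-1)/(5*26) = -1/5*7/26 = -7/130 ≈ -0.053846)
f = -4/5 (f = -3*1/3 - 1*(-1/5) = -1 + 1/5 = -4/5 ≈ -0.80000)
Z = 22/5 (Z = -2*(-3 - 1*(-4/5)) = -2*(-3 + 4/5) = -2*(-11/5) = 22/5 ≈ 4.4000)
(Z*0 + a)**2 = ((22/5)*0 - 7/130)**2 = (0 - 7/130)**2 = (-7/130)**2 = 49/16900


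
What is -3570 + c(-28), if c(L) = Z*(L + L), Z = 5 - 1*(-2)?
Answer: -3962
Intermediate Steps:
Z = 7 (Z = 5 + 2 = 7)
c(L) = 14*L (c(L) = 7*(L + L) = 7*(2*L) = 14*L)
-3570 + c(-28) = -3570 + 14*(-28) = -3570 - 392 = -3962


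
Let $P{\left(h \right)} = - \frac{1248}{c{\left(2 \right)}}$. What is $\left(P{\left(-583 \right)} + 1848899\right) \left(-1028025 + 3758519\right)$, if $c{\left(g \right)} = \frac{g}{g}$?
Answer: $5044999969594$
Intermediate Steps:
$c{\left(g \right)} = 1$
$P{\left(h \right)} = -1248$ ($P{\left(h \right)} = - \frac{1248}{1} = \left(-1248\right) 1 = -1248$)
$\left(P{\left(-583 \right)} + 1848899\right) \left(-1028025 + 3758519\right) = \left(-1248 + 1848899\right) \left(-1028025 + 3758519\right) = 1847651 \cdot 2730494 = 5044999969594$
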